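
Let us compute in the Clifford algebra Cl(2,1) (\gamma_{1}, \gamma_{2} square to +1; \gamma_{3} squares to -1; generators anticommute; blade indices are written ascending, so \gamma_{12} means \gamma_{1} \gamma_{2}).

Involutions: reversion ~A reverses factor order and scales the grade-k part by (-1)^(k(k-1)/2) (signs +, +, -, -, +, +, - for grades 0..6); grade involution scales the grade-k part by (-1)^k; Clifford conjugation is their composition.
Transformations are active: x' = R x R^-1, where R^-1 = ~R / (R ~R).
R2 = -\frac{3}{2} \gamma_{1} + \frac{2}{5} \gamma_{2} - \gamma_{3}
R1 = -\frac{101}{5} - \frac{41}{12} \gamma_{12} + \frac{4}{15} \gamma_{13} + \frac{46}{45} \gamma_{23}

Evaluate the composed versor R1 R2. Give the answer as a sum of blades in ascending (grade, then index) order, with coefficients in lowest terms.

Distribute over the terms of R2 (each basis-blade product reordered to ascending indices, repeated generators contracted through their squares):
R1 (-\frac{3}{2} \gamma_{1}) = \frac{303}{10} \gamma_{1} - \frac{41}{8} \gamma_{2} + \frac{2}{5} \gamma_{3} - \frac{23}{15} \gamma_{123}
R1 (\frac{2}{5} \gamma_{2}) = -\frac{41}{30} \gamma_{1} - \frac{202}{25} \gamma_{2} - \frac{92}{225} \gamma_{3} - \frac{8}{75} \gamma_{123}
R1 (-\gamma_{3}) = \frac{4}{15} \gamma_{1} + \frac{46}{45} \gamma_{2} + \frac{101}{5} \gamma_{3} + \frac{41}{12} \gamma_{123}
Summing the partial products and collecting blades:
Answer: \frac{146}{5} \gamma_{1} - \frac{21929}{1800} \gamma_{2} + \frac{4543}{225} \gamma_{3} + \frac{533}{300} \gamma_{123}


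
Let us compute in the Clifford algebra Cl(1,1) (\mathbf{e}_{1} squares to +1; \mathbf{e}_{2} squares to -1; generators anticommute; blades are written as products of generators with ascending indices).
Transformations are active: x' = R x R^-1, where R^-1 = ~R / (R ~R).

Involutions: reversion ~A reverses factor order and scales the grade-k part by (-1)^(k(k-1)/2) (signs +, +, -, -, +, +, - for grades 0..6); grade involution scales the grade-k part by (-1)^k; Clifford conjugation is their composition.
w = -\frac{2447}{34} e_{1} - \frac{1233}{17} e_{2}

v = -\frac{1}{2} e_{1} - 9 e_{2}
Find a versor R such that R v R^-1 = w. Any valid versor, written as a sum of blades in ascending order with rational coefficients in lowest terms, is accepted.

Why this works: both vectors square to -\frac{323}{4}, so q(v) = q(w) and R = v + w = -\frac{1232}{17} e_{1} - \frac{1386}{17} e_{2} carries v to w — its own direction survives, the complement (v - w)/2 flips.
Answer: -\frac{1232}{17} e_{1} - \frac{1386}{17} e_{2}


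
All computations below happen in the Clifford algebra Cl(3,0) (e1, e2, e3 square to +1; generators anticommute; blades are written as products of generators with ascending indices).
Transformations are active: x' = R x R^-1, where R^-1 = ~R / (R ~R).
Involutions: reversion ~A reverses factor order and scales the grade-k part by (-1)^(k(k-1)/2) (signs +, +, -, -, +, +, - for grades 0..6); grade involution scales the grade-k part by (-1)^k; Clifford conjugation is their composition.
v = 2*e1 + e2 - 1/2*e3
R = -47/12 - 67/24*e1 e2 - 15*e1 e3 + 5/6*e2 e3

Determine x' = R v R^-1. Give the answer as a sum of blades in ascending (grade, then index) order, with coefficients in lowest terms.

~R = -47/12 + 67/24*e1 e2 + 15*e1 e3 - 5/6*e2 e3, and R ~R = 15925/64, so R^-1 = ~R / (15925/64).
R v = -25/8*e1 + 5/4*e2 + 249/8*e3 + 289/16*e1 e2 e3
Answer: -17014/9555*e1 + 10877/9555*e2 - 3383/3822*e3


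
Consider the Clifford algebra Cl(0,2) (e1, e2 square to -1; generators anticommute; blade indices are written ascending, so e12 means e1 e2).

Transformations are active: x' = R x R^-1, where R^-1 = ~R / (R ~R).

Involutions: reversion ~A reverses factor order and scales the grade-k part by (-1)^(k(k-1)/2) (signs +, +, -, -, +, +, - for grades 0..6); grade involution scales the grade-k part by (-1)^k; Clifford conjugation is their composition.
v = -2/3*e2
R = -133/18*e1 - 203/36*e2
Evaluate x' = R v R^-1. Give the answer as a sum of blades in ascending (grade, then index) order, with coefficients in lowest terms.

~R = -133/18*e1 - 203/36*e2, and R ~R = -111965/1296, so R^-1 = ~R / (-111965/1296).
R v = -203/54 + 133/27*e12
Answer: -4408/6855*e1 + 402/2285*e2


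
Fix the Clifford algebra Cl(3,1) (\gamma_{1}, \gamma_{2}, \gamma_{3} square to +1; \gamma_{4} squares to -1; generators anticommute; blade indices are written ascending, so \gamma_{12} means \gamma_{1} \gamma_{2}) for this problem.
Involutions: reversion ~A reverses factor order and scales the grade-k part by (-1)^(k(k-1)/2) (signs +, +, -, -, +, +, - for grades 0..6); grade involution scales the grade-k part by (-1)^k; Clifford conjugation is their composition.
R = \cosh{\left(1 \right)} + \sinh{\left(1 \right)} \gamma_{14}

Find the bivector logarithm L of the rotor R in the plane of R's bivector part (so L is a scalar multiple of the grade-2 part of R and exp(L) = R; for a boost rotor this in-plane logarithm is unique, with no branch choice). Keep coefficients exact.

The scalar part of R is \cosh{\left(1 \right)}, so cosh pins the rapidity up to sign — the sign comes from the bivector part; dividing that part by sinh of the rapidity yields the plane, and the in-plane L = rapidity * plane is unique because the two sign choices cancel.
Concretely: cosh(rapidity) = \cosh{\left(1 \right)} gives rapidity = ±1, and since rapidity/sinh(rapidity) is even the sign is immaterial: L = (rapidity/sinh(rapidity)) * <R>_2 = (\frac{1}{\sinh{\left(1 \right)}}) * <R>_2.
Answer: \gamma_{14}


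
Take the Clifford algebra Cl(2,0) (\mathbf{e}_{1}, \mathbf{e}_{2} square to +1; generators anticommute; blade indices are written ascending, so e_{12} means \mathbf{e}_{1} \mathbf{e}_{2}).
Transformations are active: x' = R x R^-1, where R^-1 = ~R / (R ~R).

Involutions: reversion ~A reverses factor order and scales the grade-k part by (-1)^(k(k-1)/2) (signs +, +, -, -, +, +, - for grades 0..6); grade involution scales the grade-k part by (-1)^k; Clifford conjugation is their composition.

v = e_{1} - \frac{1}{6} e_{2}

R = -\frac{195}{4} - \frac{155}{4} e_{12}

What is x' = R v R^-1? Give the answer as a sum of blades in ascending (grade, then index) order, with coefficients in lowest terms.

~R = -\frac{195}{4} + \frac{155}{4} e_{12}, and R ~R = \frac{31025}{8}, so R^-1 = ~R / (\frac{31025}{8}).
R v = -\frac{1015}{24} e_{1} + \frac{375}{8} e_{2}
Answer: \frac{157}{2482} e_{1} - \frac{3767}{3723} e_{2}


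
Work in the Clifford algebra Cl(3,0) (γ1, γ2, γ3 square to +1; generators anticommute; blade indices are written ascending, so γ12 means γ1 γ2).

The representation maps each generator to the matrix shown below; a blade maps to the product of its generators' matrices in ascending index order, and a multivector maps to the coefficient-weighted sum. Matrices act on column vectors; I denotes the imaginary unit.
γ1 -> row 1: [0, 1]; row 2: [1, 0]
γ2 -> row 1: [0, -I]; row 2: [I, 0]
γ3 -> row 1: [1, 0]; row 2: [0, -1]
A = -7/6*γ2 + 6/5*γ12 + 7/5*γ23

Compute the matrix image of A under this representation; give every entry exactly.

Bivector images (products of the table entries): rho(γ12) = rho(γ1)rho(γ2) = row 1: [I, 0]; row 2: [0, -I]; rho(γ23) = rho(γ2)rho(γ3) = row 1: [0, I]; row 2: [I, 0].
M = (-7/6)*rho(γ2) + (6/5)*rho(γ12) + (7/5)*rho(γ23), summed entrywise:
Answer: row 1: [6*I/5, 77*I/30]; row 2: [7*I/30, -6*I/5]


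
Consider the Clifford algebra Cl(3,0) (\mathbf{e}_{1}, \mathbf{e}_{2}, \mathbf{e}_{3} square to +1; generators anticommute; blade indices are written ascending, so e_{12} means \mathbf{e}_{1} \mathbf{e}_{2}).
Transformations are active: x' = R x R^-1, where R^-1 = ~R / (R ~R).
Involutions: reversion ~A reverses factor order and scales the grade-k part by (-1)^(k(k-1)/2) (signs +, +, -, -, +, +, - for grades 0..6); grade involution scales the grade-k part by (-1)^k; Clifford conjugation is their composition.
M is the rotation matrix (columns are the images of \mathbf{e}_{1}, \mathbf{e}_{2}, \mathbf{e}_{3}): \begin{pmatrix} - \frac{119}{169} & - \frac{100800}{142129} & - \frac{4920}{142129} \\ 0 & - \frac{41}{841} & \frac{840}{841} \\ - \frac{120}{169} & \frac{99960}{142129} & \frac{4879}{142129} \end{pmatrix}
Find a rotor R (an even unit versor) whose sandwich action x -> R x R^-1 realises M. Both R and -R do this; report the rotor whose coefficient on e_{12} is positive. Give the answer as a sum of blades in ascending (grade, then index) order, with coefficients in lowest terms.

Method: write R = a + b12*e_{12} + b13*e_{13} + b23*e_{23} with a^2 + b12^2 + b13^2 + b23^2 = 1 (so R^-1 = ~R). Expanding the columns R e_j ~R gives tr M = 4a^2 - 1 and, from the antisymmetric part, M21 - M12 = -4a*b12, M13 - M31 = 4a*b13, M32 - M23 = -4a*b23.
Here tr M = -\frac{102129}{142129}, so a^2 = (1 + tr M)/4 = \frac{10000}{142129} and a = ±\frac{100}{377}. Taking a = \frac{100}{377}: M21 - M12 = \frac{100800}{142129}, M13 - M31 = \frac{96000}{142129}, M32 - M23 = -\frac{42000}{142129}, giving b12 = -\frac{252}{377}, b13 = \frac{240}{377}, b23 = \frac{105}{377}, i.e. R = \frac{100}{377} - \frac{252}{377} e_{12} + \frac{240}{377} e_{13} + \frac{105}{377} e_{23}.
Its e_{12} coefficient is negative, so report the other preimage -R.
Answer: -\frac{100}{377} + \frac{252}{377} e_{12} - \frac{240}{377} e_{13} - \frac{105}{377} e_{23}. Why the constraint matters: R and -R act identically through the sandwich — M has trace -\frac{102129}{142129} either way — so only the sign condition on e_{12} picks one of the two preimages.


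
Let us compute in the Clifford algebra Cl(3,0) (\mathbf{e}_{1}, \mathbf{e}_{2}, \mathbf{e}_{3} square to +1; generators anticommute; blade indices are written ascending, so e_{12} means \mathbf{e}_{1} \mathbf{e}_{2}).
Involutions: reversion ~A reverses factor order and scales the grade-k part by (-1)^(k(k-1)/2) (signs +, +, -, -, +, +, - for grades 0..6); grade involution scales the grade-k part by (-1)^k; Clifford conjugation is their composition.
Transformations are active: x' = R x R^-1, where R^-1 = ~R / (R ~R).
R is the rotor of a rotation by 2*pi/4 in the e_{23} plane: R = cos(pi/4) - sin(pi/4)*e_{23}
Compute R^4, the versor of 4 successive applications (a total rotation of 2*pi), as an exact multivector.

Because a rotor carries half the rotation angle, composing 4 copies of this e_{23}-plane rotor multiplies the phase: 4*(pi/4) = \pi, hence R^4 = cos(\pi) - sin(\pi)*e_{23}.
cos(\pi) = -1 and sin(\pi) = 0, so R^4 = -1. The total rotation 2*pi is 1 full turn, so every vector returns to itself, yet the rotor is -1, on the OTHER sheet of the double cover (an odd number of 2*pi turns).
Answer: -1


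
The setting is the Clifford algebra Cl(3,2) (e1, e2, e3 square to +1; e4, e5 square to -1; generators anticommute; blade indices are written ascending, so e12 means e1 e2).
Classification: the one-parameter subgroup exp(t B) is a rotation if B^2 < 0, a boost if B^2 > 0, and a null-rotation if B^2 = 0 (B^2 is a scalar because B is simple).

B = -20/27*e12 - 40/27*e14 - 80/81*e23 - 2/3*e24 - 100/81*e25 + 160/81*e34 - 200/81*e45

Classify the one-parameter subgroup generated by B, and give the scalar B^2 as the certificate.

B^2 term by term: the squares give (-20/27)^2*(e12)^2 + (-40/27)^2*(e14)^2 + (-80/81)^2*(e23)^2 + (-2/3)^2*(e24)^2 + (-100/81)^2*(e25)^2 + (160/81)^2*(e34)^2 + (-200/81)^2*(e45)^2 = 400/729*(-1) + 1600/729*(+1) + 6400/6561*(-1) + 4/9*(+1) + 10000/6561*(+1) + 25600/6561*(+1) + 40000/6561*(-1) = 4/9 (each basis 2-blade squares to minus the product of its generators' squares); cross terms between blades sharing an index anticommute and cancel; the commuting (index-disjoint) pairs give grade-4 terms 2*c*c'*(blade product), which cancel blade by blade — e1234: -6400/2187 + 6400/2187 = 0; e1245: 8000/2187 - 8000/2187 = 0; e2345: 32000/6561 - 32000/6561 = 0 — confirming B is simple. So B^2 = 4/9.
Answer: boost, certificate B^2 = 4/9. Note: conjugating B changes its blade decomposition but never the scalar B^2 = 4/9, whose sign settles the classification.


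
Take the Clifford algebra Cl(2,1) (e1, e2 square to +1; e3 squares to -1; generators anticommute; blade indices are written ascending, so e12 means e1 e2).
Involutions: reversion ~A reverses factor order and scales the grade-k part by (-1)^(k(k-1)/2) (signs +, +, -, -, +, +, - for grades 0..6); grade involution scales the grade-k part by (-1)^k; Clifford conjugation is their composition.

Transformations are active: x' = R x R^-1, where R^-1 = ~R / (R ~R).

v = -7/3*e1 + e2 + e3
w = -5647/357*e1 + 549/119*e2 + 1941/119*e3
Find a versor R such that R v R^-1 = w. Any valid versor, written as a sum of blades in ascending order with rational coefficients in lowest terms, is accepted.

Key observation: q(v) = q(w) = 49/9 (sandwiches preserve the norm), so R = v + w = -2160/119*e1 + 668/119*e2 + 2060/119*e3 works whenever it is invertible — the component of v along it is kept and (v - w)/2 reverses, sending v to w.
Answer: -2160/119*e1 + 668/119*e2 + 2060/119*e3


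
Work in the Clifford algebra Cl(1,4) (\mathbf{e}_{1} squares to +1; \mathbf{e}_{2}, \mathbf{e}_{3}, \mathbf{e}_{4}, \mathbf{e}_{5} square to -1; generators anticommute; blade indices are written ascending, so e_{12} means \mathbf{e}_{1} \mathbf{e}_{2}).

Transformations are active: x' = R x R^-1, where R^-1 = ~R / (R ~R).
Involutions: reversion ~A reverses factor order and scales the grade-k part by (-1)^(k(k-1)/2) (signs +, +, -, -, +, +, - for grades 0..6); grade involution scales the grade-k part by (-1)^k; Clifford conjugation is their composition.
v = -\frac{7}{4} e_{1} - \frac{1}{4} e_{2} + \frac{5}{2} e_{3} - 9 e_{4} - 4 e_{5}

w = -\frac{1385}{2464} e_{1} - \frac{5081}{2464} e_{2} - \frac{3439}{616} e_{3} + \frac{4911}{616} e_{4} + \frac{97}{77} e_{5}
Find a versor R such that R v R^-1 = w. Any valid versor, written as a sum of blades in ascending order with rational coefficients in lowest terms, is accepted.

R = v + w = -\frac{5697}{2464} e_{1} - \frac{5697}{2464} e_{2} - \frac{1899}{616} e_{3} - \frac{633}{616} e_{4} - \frac{211}{77} e_{5} works: the equal norms (-\frac{401}{4}) guarantee its sandwich swaps v into w.
Answer: -\frac{5697}{2464} e_{1} - \frac{5697}{2464} e_{2} - \frac{1899}{616} e_{3} - \frac{633}{616} e_{4} - \frac{211}{77} e_{5}


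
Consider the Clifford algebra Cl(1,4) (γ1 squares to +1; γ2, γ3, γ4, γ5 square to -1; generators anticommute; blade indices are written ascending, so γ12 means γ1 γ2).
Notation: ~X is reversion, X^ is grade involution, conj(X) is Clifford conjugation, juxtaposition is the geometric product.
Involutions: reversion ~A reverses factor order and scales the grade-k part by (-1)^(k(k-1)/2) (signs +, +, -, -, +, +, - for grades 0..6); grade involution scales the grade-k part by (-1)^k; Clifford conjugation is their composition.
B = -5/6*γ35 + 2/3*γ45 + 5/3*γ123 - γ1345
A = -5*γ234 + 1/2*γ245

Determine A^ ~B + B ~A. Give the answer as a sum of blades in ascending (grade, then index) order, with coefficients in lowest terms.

first term: -1/3*γ2 - 25/3*γ14 + 1/2*γ123 - 5*γ125 + 5/12*γ234 + 10/3*γ235 + 25/6*γ245 + 5/6*γ1345
second term: 1/3*γ2 - 25/3*γ14 + 1/2*γ123 - 5*γ125 + 5/12*γ234 + 10/3*γ235 + 25/6*γ245 - 5/6*γ1345
Answer: -50/3*γ14 + γ123 - 10*γ125 + 5/6*γ234 + 20/3*γ235 + 25/3*γ245


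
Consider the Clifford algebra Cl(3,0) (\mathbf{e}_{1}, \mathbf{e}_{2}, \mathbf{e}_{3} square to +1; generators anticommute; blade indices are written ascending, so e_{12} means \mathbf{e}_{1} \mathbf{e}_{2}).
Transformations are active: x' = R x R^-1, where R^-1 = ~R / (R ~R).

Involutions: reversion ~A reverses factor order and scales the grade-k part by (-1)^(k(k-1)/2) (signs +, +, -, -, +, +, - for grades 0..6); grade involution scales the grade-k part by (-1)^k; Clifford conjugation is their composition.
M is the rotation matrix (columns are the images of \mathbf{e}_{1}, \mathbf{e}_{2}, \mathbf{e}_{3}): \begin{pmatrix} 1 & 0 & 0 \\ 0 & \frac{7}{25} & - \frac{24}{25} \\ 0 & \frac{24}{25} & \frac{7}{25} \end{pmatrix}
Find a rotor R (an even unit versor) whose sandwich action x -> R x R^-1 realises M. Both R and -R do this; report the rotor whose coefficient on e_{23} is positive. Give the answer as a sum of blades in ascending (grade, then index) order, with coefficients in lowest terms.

Method: write R = a + b12*e_{12} + b13*e_{13} + b23*e_{23} with a^2 + b12^2 + b13^2 + b23^2 = 1 (so R^-1 = ~R). Expanding the columns R e_j ~R gives tr M = 4a^2 - 1 and, from the antisymmetric part, M21 - M12 = -4a*b12, M13 - M31 = 4a*b13, M32 - M23 = -4a*b23.
Here tr M = \frac{39}{25}, so a^2 = (1 + tr M)/4 = \frac{16}{25} and a = ±\frac{4}{5}. Taking a = \frac{4}{5}: M21 - M12 = 0, M13 - M31 = 0, M32 - M23 = \frac{48}{25}, giving b12 = 0, b13 = 0, b23 = -\frac{3}{5}, i.e. R = \frac{4}{5} - \frac{3}{5} e_{23}.
Its e_{23} coefficient is negative, so report the other preimage -R.
Answer: -\frac{4}{5} + \frac{3}{5} e_{23}. Uniqueness: Spin(3) -> SO(3) maps R and -R to the same rotation of trace \frac{39}{25}; fixing the sign of the e_{23} coefficient removes the ambiguity.


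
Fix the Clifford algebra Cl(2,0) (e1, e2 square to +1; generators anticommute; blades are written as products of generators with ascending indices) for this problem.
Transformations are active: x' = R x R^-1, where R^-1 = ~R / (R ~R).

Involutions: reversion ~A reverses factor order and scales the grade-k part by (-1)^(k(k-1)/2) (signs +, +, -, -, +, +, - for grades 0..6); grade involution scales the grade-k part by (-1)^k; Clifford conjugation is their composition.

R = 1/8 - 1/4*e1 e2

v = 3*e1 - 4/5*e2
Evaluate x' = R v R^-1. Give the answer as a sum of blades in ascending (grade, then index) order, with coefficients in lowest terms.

~R = 1/8 + 1/4*e1 e2, and R ~R = 5/64, so R^-1 = ~R / (5/64).
R v = 23/40*e1 + 13/20*e2
Answer: -29/25*e1 + 72/25*e2


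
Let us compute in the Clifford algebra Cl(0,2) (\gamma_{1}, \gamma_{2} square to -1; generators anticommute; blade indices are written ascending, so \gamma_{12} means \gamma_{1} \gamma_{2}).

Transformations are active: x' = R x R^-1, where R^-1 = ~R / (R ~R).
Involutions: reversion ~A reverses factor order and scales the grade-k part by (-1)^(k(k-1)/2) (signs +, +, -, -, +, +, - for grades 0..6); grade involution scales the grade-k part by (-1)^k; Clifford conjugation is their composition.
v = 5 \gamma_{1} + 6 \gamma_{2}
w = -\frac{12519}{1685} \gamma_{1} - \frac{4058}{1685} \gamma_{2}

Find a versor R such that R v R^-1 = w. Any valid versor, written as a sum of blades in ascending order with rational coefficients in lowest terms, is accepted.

A norm check does it: q(v) = q(w) = -61, hence R = v + w = -\frac{4094}{1685} \gamma_{1} + \frac{6052}{1685} \gamma_{2} realises the map — parallel part kept, (v - w)/2 negated, v carried to w.
Answer: -\frac{4094}{1685} \gamma_{1} + \frac{6052}{1685} \gamma_{2}


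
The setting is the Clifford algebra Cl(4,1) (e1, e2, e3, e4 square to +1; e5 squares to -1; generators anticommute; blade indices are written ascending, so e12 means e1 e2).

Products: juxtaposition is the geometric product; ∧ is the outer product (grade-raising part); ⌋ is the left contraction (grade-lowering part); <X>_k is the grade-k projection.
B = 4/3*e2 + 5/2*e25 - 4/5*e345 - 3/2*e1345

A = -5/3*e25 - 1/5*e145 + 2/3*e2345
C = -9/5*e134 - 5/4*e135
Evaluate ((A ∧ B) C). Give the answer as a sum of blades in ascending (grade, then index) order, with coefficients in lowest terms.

step 1: -4/15*e1245
step 2: 1/3*e234 + 12/25*e235
Answer: 1/3*e234 + 12/25*e235


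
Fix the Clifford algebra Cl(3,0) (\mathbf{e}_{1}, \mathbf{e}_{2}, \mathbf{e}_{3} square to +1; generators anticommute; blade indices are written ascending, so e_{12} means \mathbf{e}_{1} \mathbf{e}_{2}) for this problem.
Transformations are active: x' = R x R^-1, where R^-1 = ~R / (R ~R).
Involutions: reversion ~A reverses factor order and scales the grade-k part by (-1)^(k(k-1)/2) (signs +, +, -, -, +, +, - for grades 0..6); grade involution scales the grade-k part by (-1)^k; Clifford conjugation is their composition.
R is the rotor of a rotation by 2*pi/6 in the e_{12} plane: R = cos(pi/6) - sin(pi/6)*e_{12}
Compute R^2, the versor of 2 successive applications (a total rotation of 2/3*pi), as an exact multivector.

Half-angle bookkeeping: 2 applications in e_{12} add up to rotor phase 2*pi/6 = \frac{\pi}{3}, so R^2 = cos(\frac{\pi}{3}) - sin(\frac{\pi}{3})*e_{12}.
cos(\frac{\pi}{3}) = \frac{1}{2} and sin(\frac{\pi}{3}) = \frac{\sqrt{3}}{2}, so R^2 = \frac{1}{2} - \frac{\sqrt{3}}{2} e_{12}. The net rotation is 2/3*pi; the rotor keeps the half-angle phase exactly.
Answer: \frac{1}{2} - \frac{\sqrt{3}}{2} e_{12}


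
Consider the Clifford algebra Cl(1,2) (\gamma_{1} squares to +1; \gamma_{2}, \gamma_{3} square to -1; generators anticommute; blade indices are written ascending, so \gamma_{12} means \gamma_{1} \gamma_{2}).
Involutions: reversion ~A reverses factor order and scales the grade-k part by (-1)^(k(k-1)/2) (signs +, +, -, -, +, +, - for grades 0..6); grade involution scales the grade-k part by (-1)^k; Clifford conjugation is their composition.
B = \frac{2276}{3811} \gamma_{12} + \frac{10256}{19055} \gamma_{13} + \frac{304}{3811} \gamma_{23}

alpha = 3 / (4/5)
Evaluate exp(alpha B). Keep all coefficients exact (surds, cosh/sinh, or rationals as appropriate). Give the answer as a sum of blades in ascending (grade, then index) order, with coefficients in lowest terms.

B^2 term by term: the squares give (\frac{2276}{3811})^2*(\gamma_{12})^2 + (\frac{10256}{19055})^2*(\gamma_{13})^2 + (\frac{304}{3811})^2*(\gamma_{23})^2 = \frac{5180176}{14523721}*(+1) + \frac{105185536}{363093025}*(+1) + \frac{92416}{14523721}*(-1) = \frac{16}{25} (each basis 2-blade squares to minus the product of its generators' squares); cross terms between blades sharing an index anticommute and cancel. So B^2 = \frac{16}{25}.
B^2 = \frac{16}{25} — B^2 > 0, so the exponential closes hyperbolically: l = \frac{4}{5}, alpha*l = 3, so exp(alpha B) = cosh(3) + (sinh(3)/(\frac{4}{5}))*B = \cosh{\left(3 \right)} + (\frac{5 \sinh{\left(3 \right)}}{4})*B.
Answer: \cosh{\left(3 \right)} + \frac{2845 \sinh{\left(3 \right)}}{3811} \gamma_{12} + \frac{2564 \sinh{\left(3 \right)}}{3811} \gamma_{13} + \frac{380 \sinh{\left(3 \right)}}{3811} \gamma_{23}


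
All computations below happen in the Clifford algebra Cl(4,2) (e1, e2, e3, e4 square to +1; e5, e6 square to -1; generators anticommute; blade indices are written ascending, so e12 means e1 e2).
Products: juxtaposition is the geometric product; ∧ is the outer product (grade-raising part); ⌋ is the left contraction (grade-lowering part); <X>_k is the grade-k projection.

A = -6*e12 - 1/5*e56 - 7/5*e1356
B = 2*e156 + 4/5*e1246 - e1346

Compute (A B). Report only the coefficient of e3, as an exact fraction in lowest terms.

step 1: 2/5*e1 - 14/5*e3 + 7/5*e45 + 24/5*e46 + 12*e256 + 4/25*e1245 - 1/5*e1345 + 28/25*e2345 - 6*e2346
Answer: -14/5


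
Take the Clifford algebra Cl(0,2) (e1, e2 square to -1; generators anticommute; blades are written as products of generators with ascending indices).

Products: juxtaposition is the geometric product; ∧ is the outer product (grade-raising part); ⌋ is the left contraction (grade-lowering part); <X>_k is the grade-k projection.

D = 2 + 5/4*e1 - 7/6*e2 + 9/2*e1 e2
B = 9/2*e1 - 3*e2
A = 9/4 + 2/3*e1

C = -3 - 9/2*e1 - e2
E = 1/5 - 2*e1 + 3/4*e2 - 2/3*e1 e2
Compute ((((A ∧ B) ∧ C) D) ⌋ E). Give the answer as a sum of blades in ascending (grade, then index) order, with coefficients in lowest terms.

step 1: 81/8*e1 - 27/4*e2 - 2*e1 e2
step 2: -243/8*e1 + 81/4*e2 - 69/2*e1 e2
step 3: 6939/32 - 79/8*e1 + 2145/16*e2 - 471/8*e1 e2
step 4: -37177/320 - 8369/16*e1 + 59923/384*e2 - 2313/16*e1 e2
Answer: -37177/320 - 8369/16*e1 + 59923/384*e2 - 2313/16*e1 e2


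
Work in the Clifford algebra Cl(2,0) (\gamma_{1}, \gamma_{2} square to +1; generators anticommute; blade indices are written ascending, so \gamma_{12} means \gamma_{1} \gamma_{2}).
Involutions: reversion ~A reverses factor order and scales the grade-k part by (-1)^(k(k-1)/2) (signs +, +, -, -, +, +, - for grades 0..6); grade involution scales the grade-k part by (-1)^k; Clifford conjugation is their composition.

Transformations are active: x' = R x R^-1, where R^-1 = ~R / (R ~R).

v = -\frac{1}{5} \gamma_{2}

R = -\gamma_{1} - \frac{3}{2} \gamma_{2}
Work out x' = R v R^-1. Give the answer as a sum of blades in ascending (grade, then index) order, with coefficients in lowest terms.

~R = -\gamma_{1} - \frac{3}{2} \gamma_{2}, and R ~R = \frac{13}{4}, so R^-1 = ~R / (\frac{13}{4}).
R v = \frac{3}{10} + \frac{1}{5} \gamma_{12}
Answer: -\frac{12}{65} \gamma_{1} - \frac{1}{13} \gamma_{2}


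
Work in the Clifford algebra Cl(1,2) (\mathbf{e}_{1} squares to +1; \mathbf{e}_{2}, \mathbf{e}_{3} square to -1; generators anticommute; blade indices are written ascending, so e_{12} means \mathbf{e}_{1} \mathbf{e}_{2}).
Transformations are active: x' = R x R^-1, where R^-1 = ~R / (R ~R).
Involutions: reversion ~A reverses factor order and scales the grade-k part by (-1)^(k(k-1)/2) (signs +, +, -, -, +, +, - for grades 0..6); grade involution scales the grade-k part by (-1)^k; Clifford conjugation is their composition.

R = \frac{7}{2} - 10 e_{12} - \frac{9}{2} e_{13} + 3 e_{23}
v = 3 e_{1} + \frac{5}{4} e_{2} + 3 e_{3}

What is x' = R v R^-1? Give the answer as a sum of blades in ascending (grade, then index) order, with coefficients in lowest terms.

~R = \frac{7}{2} + 10 e_{12} + \frac{9}{2} e_{13} - 3 e_{23}, and R ~R = -99, so R^-1 = ~R / (-99).
R v = \frac{73}{2} e_{1} + \frac{203}{8} e_{2} + \frac{111}{4} e_{3} - \frac{123}{8} e_{123}
Answer: -\frac{1841}{396} e_{1} - \frac{1759}{396} e_{2} - \frac{245}{132} e_{3}


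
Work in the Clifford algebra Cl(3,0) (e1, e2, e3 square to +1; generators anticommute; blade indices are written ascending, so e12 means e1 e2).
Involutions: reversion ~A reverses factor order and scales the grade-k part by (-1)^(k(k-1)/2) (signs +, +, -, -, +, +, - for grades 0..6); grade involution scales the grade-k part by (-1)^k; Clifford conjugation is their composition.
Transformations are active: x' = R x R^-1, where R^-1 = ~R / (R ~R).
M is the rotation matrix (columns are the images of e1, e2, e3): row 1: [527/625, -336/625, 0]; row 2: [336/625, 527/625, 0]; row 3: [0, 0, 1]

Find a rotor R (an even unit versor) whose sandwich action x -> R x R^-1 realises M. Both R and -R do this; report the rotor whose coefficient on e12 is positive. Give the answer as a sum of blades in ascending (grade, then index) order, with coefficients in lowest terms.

Method: write R = a + b12*e12 + b13*e13 + b23*e23 with a^2 + b12^2 + b13^2 + b23^2 = 1 (so R^-1 = ~R). Expanding the columns R e_j ~R gives tr M = 4a^2 - 1 and, from the antisymmetric part, M21 - M12 = -4a*b12, M13 - M31 = 4a*b13, M32 - M23 = -4a*b23.
Here tr M = 1679/625, so a^2 = (1 + tr M)/4 = 576/625 and a = ±24/25. Taking a = 24/25: M21 - M12 = 672/625, M13 - M31 = 0, M32 - M23 = 0, giving b12 = -7/25, b13 = 0, b23 = 0, i.e. R = 24/25 - 7/25*e12.
Its e12 coefficient is negative, so report the other preimage -R.
Answer: -24/25 + 7/25*e12. Why the constraint matters: R and -R act identically through the sandwich — M has trace 1679/625 either way — so only the sign condition on e12 picks one of the two preimages.


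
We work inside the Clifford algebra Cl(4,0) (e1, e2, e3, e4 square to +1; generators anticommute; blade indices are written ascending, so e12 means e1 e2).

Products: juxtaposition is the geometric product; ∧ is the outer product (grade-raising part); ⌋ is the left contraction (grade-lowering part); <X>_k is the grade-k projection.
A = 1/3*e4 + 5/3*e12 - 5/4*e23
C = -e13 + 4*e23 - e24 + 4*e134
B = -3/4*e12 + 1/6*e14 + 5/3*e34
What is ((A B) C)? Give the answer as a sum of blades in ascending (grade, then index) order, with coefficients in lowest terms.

step 1: 5/4 - 1/18*e1 - 5/9*e3 - 15/16*e13 - 85/36*e24 - 1/4*e124 + 185/72*e1234
step 2: -475/144 - 29/36*e1 + 25/2*e2 + 1/18*e3 + 15/4*e4 + 15/4*e12 - 275/72*e13 - 145/18*e14 + 6*e23 - 275/72*e24 - 29/3*e34 + 83/9*e123 + 1/18*e124 + 4*e134 - 29/36*e234 - 475/144*e1234
Answer: -475/144 - 29/36*e1 + 25/2*e2 + 1/18*e3 + 15/4*e4 + 15/4*e12 - 275/72*e13 - 145/18*e14 + 6*e23 - 275/72*e24 - 29/3*e34 + 83/9*e123 + 1/18*e124 + 4*e134 - 29/36*e234 - 475/144*e1234


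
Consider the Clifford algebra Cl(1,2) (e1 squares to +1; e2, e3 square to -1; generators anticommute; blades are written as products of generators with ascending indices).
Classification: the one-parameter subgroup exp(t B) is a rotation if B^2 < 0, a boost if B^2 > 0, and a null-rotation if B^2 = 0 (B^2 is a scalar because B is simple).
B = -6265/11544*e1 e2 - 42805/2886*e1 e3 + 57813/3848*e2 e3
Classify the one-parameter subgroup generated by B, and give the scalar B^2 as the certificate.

B^2 term by term: the squares give (-6265/11544)^2*(e1 e2)^2 + (-42805/2886)^2*(e1 e3)^2 + (57813/3848)^2*(e2 e3)^2 = 39250225/133263936*(+1) + 1832268025/8328996*(+1) + 3342342969/14807104*(-1) = -49/9 (each basis 2-blade squares to minus the product of its generators' squares); cross terms between blades sharing an index anticommute and cancel. So B^2 = -49/9.
Answer: rotation, certificate B^2 = -49/9. Certificate logic: -49/9 is a conjugation-invariant scalar, so its sign fixes rotation versus boost versus null-rotation outright.


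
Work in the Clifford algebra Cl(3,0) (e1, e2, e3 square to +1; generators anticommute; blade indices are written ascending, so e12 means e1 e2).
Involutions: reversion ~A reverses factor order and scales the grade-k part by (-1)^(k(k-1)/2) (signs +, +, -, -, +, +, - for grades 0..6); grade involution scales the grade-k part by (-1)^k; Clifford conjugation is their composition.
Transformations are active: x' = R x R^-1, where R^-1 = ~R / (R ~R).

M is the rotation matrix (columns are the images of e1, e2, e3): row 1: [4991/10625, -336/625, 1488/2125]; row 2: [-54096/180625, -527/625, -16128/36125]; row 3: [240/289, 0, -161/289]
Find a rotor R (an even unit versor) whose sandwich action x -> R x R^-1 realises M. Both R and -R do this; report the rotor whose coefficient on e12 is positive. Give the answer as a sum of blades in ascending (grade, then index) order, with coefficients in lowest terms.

Method: write R = a + b12*e12 + b13*e13 + b23*e23 with a^2 + b12^2 + b13^2 + b23^2 = 1 (so R^-1 = ~R). Expanding the columns R e_j ~R gives tr M = 4a^2 - 1 and, from the antisymmetric part, M21 - M12 = -4a*b12, M13 - M31 = 4a*b13, M32 - M23 = -4a*b23.
Here tr M = -168081/180625, so a^2 = (1 + tr M)/4 = 3136/180625 and a = ±56/425. Taking a = 56/425: M21 - M12 = 43008/180625, M13 - M31 = -4704/36125, M32 - M23 = 16128/36125, giving b12 = -192/425, b13 = -21/85, b23 = -72/85, i.e. R = 56/425 - 192/425*e12 - 21/85*e13 - 72/85*e23.
Its e12 coefficient is negative, so report the other preimage -R.
Answer: -56/425 + 192/425*e12 + 21/85*e13 + 72/85*e23. Why the constraint matters: R and -R act identically through the sandwich — M has trace -168081/180625 either way — so only the sign condition on e12 picks one of the two preimages.


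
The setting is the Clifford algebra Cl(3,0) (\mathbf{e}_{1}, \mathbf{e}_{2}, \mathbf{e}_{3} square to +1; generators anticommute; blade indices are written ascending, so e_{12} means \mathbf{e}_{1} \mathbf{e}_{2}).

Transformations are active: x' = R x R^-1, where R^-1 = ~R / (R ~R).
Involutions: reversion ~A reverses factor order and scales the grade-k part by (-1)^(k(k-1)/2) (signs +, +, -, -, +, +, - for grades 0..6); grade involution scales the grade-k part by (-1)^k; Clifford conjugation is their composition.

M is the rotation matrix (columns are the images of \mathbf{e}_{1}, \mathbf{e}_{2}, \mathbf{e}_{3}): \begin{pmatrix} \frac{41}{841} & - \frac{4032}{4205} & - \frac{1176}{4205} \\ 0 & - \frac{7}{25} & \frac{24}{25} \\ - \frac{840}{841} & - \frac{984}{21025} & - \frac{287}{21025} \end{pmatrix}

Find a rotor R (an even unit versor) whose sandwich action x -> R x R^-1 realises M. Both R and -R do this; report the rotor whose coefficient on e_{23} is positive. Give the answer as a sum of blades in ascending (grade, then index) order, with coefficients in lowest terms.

Method: write R = a + b12*e_{12} + b13*e_{13} + b23*e_{23} with a^2 + b12^2 + b13^2 + b23^2 = 1 (so R^-1 = ~R). Expanding the columns R e_j ~R gives tr M = 4a^2 - 1 and, from the antisymmetric part, M21 - M12 = -4a*b12, M13 - M31 = 4a*b13, M32 - M23 = -4a*b23.
Here tr M = -\frac{5149}{21025}, so a^2 = (1 + tr M)/4 = \frac{3969}{21025} and a = ±\frac{63}{145}. Taking a = \frac{63}{145}: M21 - M12 = \frac{4032}{4205}, M13 - M31 = \frac{3024}{4205}, M32 - M23 = -\frac{21168}{21025}, giving b12 = -\frac{16}{29}, b13 = \frac{12}{29}, b23 = \frac{84}{145}, i.e. R = \frac{63}{145} - \frac{16}{29} e_{12} + \frac{12}{29} e_{13} + \frac{84}{145} e_{23}.
Its e_{23} coefficient is already positive.
Answer: \frac{63}{145} - \frac{16}{29} e_{12} + \frac{12}{29} e_{13} + \frac{84}{145} e_{23}. Key observation: the double cover Spin(3) -> SO(3) sends R and -R to the same matrix (trace -\frac{5149}{21025} here), so the stated sign of the e_{23} coefficient is what selects one sheet.


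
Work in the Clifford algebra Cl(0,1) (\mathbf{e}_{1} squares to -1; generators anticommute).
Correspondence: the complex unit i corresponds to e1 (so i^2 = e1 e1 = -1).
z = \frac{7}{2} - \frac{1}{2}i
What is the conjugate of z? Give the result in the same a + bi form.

In blades: z = \frac{7}{2} - \frac{1}{2} e_{1}.
Conjugation here is Clifford conjugation: the scalar is fixed and the grade-1 and grade-2 blades all flip sign, giving \frac{7}{2} + \frac{1}{2} e_{1}; translating back:
Answer: \frac{7}{2} + \frac{1}{2}i


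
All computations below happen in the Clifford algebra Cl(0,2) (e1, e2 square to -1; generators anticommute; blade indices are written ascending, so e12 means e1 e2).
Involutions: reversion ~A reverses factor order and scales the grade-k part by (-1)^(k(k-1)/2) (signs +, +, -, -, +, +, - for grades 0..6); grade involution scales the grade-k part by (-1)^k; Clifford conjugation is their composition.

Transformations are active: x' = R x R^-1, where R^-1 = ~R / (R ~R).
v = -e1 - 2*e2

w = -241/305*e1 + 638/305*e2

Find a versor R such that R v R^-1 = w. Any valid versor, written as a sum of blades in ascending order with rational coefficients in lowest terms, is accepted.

A norm check does it: q(v) = q(w) = -5, hence R = v + w = -546/305*e1 + 28/305*e2 realises the map — parallel part kept, (v - w)/2 negated, v carried to w.
Answer: -546/305*e1 + 28/305*e2


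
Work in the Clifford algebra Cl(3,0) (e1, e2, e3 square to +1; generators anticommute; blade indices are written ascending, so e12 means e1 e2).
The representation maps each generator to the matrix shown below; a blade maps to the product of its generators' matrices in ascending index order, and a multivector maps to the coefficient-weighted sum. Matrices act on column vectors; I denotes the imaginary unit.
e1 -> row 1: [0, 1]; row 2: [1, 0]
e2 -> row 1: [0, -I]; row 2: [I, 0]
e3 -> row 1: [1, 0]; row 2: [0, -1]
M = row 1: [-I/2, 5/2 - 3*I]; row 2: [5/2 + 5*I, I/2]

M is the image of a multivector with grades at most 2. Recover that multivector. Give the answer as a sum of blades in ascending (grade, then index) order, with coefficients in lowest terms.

Method: 1, rho(e1), rho(e2), rho(e3) form a trace-orthogonal basis of the 2x2 complex matrices (tr(X Y) = 2 if X = Y, else 0), so M = m0*1 + m1*rho(e1) + m2*rho(e2) + m3*rho(e3) with m0 = tr(M)/2 = 0, m1 = tr(M rho(e1))/2 = 5/2 + I, m2 = tr(M rho(e2))/2 = 4, m3 = tr(M rho(e3))/2 = -I/2.
Multiplying table entries, the bivector images are rho(e12) = I*rho(e3), rho(e13) = -I*rho(e2), rho(e23) = I*rho(e1); with real blade coefficients the real parts of m0..m3 are the coefficients of 1, e1, e2, e3 and the imaginary parts give the bivectors (e23: Im m1, e13: -Im m2, e12: Im m3).
Answer: 5/2*e1 + 4*e2 - 1/2*e12 + e23


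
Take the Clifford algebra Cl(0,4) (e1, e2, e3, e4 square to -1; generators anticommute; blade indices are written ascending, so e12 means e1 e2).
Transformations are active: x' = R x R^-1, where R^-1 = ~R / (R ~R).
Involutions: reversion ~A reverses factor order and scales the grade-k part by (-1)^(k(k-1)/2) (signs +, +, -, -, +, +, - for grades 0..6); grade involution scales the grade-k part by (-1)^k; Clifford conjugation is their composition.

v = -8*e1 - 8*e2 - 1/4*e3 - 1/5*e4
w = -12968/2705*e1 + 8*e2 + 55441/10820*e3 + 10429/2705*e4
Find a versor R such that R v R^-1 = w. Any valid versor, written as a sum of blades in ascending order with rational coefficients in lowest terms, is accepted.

Reasoning: v^2 = w^2 = -51241/400 since conjugation preserves the quadratic form; R = v + w = -34608/2705*e1 + 13184/2705*e3 + 9888/2705*e4 is then valid when invertible, keeping its own part and reversing (v - w)/2.
Answer: -34608/2705*e1 + 13184/2705*e3 + 9888/2705*e4


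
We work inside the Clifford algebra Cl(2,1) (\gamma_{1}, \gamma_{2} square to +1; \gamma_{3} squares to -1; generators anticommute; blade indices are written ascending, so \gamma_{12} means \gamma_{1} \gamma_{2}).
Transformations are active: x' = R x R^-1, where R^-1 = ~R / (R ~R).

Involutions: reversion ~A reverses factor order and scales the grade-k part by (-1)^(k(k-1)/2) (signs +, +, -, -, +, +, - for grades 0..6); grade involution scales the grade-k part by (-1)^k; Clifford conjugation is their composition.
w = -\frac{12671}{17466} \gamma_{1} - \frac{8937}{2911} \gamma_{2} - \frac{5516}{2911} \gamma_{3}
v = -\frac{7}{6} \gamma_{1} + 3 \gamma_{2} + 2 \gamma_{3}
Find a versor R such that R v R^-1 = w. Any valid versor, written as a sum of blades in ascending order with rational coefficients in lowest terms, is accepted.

Why this works: both vectors square to \frac{229}{36}, so q(v) = q(w) and R = v + w = -\frac{5508}{2911} \gamma_{1} - \frac{204}{2911} \gamma_{2} + \frac{306}{2911} \gamma_{3} carries v to w — its own direction survives, the complement (v - w)/2 flips.
Answer: -\frac{5508}{2911} \gamma_{1} - \frac{204}{2911} \gamma_{2} + \frac{306}{2911} \gamma_{3}


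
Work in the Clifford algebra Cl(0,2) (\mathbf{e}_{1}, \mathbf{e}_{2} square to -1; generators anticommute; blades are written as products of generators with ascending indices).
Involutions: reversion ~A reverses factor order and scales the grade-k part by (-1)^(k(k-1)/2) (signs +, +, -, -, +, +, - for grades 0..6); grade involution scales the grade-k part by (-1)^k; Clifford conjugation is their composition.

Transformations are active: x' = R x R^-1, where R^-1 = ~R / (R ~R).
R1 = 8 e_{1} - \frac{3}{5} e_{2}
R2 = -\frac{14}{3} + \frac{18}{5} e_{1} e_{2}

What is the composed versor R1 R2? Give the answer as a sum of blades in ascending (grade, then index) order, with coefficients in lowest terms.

Distribute over the terms of R1 (each basis-blade product reordered to ascending indices, repeated generators contracted through their squares):
(8 e_{1}) R2 = -\frac{112}{3} e_{1} - \frac{144}{5} e_{2}
(-\frac{3}{5} e_{2}) R2 = -\frac{54}{25} e_{1} + \frac{14}{5} e_{2}
Summing the partial products and collecting blades:
Answer: -\frac{2962}{75} e_{1} - 26 e_{2}


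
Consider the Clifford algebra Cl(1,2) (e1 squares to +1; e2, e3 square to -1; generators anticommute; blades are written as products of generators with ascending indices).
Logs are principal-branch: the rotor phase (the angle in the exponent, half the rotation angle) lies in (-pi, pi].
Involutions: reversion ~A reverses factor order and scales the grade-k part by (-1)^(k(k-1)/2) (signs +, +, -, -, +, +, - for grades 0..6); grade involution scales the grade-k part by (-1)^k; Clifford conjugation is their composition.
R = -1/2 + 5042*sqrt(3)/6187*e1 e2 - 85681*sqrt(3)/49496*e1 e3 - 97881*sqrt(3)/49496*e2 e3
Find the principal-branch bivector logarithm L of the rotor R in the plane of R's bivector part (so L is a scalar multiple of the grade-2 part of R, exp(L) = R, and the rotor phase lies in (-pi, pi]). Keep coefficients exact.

The scalar part of R is -1/2, which fixes the principal-branch rotor phase; the unit plane is then the bivector part divided by the sine of that phase, and L is that plane scaled by the phase.
Concretely: cos(phase) = -1/2 gives phase = ±2*pi/3, and since phase/sin(phase) is even the sign is immaterial: L = (phase/sin(phase)) * <R>_2 = (4*sqrt(3)*pi/9) * <R>_2.
Answer: 20168*pi/18561*e1 e2 - 85681*pi/37122*e1 e3 - 32627*pi/12374*e2 e3
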